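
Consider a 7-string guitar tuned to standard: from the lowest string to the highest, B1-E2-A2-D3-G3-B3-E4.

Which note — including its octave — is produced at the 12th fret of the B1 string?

B2

B1 is MIDI 35. Adding 12 gives 47, which is B2.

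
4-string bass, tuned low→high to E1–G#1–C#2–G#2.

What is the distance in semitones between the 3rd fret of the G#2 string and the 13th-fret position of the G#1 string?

2 semitones

G#2 at fret 3 → B2 (MIDI 47); G#1 at fret 13 → A2 (MIDI 45).
47 − 45 = 2, so the two pitches are 2 semitones apart, with B2 the higher.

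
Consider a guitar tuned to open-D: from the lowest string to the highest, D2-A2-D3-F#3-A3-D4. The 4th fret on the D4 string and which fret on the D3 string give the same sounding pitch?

Fret 4 on D4 is MIDI 62 + 4 = 66 (F#4). On the D3 string (open MIDI 50), that pitch is 66 − 50 = fret 16.

16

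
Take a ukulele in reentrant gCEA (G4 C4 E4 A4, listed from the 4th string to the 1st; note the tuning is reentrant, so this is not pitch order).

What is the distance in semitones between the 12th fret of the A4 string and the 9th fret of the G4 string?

A4 at fret 12 → A5 (MIDI 81); G4 at fret 9 → E5 (MIDI 76).
81 − 76 = 5, so the two pitches are 5 semitones apart, with A5 the higher.

5 semitones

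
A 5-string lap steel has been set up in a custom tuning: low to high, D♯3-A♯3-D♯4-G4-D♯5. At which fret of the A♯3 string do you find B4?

B4 is 13 semitones above the open A♯3 (A#–B–C–C#–…–A–A#–B), so it sits at fret 13.

13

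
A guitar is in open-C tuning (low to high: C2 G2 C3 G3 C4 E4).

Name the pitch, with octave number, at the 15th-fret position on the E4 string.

E4 is MIDI 64. Adding 15 gives 79, which is G5.

G5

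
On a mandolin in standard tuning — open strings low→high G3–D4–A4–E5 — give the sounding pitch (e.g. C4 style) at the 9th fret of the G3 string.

E4

Each fret is one semitone, so G3 + 9 = E4.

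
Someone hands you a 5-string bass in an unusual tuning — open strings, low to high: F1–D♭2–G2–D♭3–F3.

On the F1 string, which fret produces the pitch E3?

E3 is 23 semitones above the open F1 (F–Gb–G–Ab–…–D–Eb–E), so it sits at fret 23.

23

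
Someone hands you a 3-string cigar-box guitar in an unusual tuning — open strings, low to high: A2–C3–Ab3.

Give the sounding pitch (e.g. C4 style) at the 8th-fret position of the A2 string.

F3

A2 is MIDI 45. Adding 8 gives 53, which is F3.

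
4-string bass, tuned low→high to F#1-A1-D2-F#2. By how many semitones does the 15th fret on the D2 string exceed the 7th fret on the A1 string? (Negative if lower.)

D2 at fret 15 → F3 (MIDI 53); A1 at fret 7 → E2 (MIDI 40).
53 − 40 = 13, so the two pitches are 13 semitones apart.

13 semitones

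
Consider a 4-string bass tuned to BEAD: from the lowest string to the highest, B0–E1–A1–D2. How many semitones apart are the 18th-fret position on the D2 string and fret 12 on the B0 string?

D2 at fret 18 → G♯3 (MIDI 56); B0 at fret 12 → B1 (MIDI 35).
56 − 35 = 21, so the two pitches are 21 semitones apart, with G♯3 the higher.

21 semitones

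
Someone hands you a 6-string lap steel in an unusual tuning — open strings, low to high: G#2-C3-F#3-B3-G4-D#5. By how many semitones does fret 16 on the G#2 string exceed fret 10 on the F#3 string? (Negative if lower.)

G#2 at fret 16 → C4 (MIDI 60); F#3 at fret 10 → E4 (MIDI 64).
60 − 64 = -4, so the two pitches are 4 semitones apart.

-4 semitones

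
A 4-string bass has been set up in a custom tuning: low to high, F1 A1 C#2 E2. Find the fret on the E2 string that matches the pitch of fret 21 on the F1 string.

Fret 21 on F1 is MIDI 29 + 21 = 50 (D3). On the E2 string (open MIDI 40), that pitch is 50 − 40 = fret 10.

10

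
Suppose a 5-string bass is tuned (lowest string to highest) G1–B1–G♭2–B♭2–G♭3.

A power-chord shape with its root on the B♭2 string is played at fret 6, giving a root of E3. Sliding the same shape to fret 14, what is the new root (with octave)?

Moving from fret 6 to fret 14 shifts the root by 8 semitones.
E3 up 8 semitones is C4.

C4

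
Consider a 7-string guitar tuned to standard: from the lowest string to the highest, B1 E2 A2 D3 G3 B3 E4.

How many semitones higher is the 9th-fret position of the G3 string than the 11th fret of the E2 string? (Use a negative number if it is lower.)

G3 at fret 9 → E4 (MIDI 64); E2 at fret 11 → D#3 (MIDI 51).
64 − 51 = 13, so the two pitches are 13 semitones apart.

13 semitones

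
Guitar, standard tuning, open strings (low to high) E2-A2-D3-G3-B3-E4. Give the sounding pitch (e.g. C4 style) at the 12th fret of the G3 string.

Each fret is one semitone, so G3 + 12 = G4.

G4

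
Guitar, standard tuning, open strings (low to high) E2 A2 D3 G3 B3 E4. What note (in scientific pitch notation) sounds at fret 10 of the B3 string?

A4

Each fret is one semitone, so B3 + 10 = A4.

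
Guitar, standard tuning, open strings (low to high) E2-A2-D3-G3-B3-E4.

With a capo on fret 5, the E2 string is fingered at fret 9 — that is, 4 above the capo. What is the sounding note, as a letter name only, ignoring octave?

C#

The capo raises the open E2 by 5 semitones to A2; fretting 4 more gives E2 + 5 + 4 = E2 + 9 semitones, landing on C#.
(Also written Db.)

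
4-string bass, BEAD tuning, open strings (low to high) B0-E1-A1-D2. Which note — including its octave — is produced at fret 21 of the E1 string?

C♯3

E1 is MIDI 28. Adding 21 gives 49, which is C♯3.
(Equivalently spelled D♭3.)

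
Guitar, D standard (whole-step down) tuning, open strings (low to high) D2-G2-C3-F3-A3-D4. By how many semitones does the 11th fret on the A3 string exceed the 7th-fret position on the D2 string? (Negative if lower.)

23 semitones

A3 at fret 11 → G#4 (MIDI 68); D2 at fret 7 → A2 (MIDI 45).
68 − 45 = 23, so the two pitches are 23 semitones apart.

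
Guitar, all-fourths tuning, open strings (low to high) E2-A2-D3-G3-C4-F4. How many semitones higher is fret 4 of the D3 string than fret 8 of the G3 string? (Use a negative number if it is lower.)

D3 at fret 4 → F♯3 (MIDI 54); G3 at fret 8 → D♯4 (MIDI 63).
54 − 63 = -9, so the two pitches are 9 semitones apart.

-9 semitones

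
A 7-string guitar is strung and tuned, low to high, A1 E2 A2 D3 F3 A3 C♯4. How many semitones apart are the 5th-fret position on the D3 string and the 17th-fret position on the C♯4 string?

D3 at fret 5 → G3 (MIDI 55); C♯4 at fret 17 → F♯5 (MIDI 78).
55 − 78 = -23, so the two pitches are 23 semitones apart, with F♯5 the higher.

23 semitones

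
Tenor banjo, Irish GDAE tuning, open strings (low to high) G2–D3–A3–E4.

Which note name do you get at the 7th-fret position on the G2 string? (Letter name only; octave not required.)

G2 is MIDI 43. Adding 7 gives 50; 50 mod 12 = 2, i.e. D.

D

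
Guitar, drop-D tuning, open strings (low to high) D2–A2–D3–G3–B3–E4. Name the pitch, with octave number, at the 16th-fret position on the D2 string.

F♯3

Each fret is one semitone, so D2 + 16 = F♯3.
(Equivalently spelled G♭3.)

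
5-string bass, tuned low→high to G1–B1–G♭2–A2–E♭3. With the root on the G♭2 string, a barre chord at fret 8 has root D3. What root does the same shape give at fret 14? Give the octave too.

Moving from fret 8 to fret 14 shifts the root by 6 semitones.
D3 up 6 semitones is A♭3.

A♭3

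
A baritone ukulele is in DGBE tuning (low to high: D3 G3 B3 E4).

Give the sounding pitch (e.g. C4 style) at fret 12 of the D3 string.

D3 is MIDI 50. Adding 12 gives 62, which is D4.

D4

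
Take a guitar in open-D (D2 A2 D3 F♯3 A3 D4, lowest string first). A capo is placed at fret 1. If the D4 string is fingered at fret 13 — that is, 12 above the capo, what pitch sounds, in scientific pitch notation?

The capo raises the open D4 by 1 semitone to D♯4; fretting 12 more gives D4 + 1 + 12 = D4 + 13 semitones = D♯5.
(Also written E♭.)

D♯5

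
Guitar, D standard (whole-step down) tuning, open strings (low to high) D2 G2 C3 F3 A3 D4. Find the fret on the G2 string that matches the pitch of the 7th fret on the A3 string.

21

A3 at fret 7 is A3 + 7 semitones = E4.
The open G2 string is 14 semitones below the open A3, so the same pitch on the G2 string lies at fret 7 + 14 = 21.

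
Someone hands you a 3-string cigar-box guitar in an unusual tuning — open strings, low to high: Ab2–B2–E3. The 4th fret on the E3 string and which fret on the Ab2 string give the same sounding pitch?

E3 at fret 4 is E3 + 4 semitones = Ab3.
The open Ab2 string is 8 semitones below the open E3, so the same pitch on the Ab2 string lies at fret 4 + 8 = 12.

12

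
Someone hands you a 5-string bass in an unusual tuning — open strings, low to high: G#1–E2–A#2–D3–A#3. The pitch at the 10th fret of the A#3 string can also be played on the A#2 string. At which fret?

22

A#3 at fret 10 is A#3 + 10 semitones = G#4.
The open A#2 string is 12 semitones below the open A#3, so the same pitch on the A#2 string lies at fret 10 + 12 = 22.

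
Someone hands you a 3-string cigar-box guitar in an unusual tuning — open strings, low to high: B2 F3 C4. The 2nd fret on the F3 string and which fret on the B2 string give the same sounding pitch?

8

F3 at fret 2 is F3 + 2 semitones = G3.
The open B2 string is 6 semitones below the open F3, so the same pitch on the B2 string lies at fret 2 + 6 = 8.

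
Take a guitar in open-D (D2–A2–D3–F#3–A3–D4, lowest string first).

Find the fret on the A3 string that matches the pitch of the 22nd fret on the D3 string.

15

D3 at fret 22 is D3 + 22 semitones = C5.
The open A3 string is 7 semitones above the open D3, so the same pitch on the A3 string lies at fret 22 − 7 = 15.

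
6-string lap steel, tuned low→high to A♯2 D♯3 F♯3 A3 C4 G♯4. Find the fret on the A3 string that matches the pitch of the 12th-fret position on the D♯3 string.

Fret 12 on D♯3 is MIDI 51 + 12 = 63 (D♯4). On the A3 string (open MIDI 57), that pitch is 63 − 57 = fret 6.

6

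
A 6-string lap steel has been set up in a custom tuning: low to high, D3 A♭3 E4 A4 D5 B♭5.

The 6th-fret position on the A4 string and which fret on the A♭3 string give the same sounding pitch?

19

A4 at fret 6 is A4 + 6 semitones = E♭5.
The open A♭3 string is 13 semitones below the open A4, so the same pitch on the A♭3 string lies at fret 6 + 13 = 19.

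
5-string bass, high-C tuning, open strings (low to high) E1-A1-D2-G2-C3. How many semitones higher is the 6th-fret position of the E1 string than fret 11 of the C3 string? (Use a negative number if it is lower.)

E1 at fret 6 → A#1 (MIDI 34); C3 at fret 11 → B3 (MIDI 59).
34 − 59 = -25, so the two pitches are 25 semitones apart.

-25 semitones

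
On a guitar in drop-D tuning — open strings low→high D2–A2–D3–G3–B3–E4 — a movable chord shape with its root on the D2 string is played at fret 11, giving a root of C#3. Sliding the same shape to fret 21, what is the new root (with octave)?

Moving from fret 11 to fret 21 shifts the root by 10 semitones.
C#3 up 10 semitones is B3.

B3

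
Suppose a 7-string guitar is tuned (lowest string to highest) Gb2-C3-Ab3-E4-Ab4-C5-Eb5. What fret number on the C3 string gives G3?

G3 is 7 semitones above the open C3 (C–Db–D–Eb–E–F–Gb–G), so it sits at fret 7.

7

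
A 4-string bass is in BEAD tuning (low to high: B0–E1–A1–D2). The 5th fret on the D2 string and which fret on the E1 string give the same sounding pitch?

15

Fret 5 on D2 is MIDI 38 + 5 = 43 (G2). On the E1 string (open MIDI 28), that pitch is 43 − 28 = fret 15.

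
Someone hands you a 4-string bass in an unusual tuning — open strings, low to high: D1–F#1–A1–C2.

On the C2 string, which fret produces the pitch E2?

E2 is 4 semitones above the open C2 (C–C#–D–D#–E), so it sits at fret 4.

4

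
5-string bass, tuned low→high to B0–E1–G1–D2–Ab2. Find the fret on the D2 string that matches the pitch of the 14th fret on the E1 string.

4

Fret 14 on E1 is MIDI 28 + 14 = 42 (Gb2). On the D2 string (open MIDI 38), that pitch is 42 − 38 = fret 4.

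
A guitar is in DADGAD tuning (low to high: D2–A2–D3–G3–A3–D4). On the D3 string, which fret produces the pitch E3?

E3 is 2 semitones above the open D3 (D–D#–E), so it sits at fret 2.

2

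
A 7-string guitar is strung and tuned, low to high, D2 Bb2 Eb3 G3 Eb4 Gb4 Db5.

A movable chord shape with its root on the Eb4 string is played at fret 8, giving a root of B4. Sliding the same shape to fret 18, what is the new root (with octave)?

A5

Moving from fret 8 to fret 18 shifts the root by 10 semitones.
B4 up 10 semitones is A5.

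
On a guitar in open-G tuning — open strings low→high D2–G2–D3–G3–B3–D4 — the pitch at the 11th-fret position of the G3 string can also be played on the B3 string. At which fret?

7

G3 at fret 11 is G3 + 11 semitones = F#4.
The open B3 string is 4 semitones above the open G3, so the same pitch on the B3 string lies at fret 11 − 4 = 7.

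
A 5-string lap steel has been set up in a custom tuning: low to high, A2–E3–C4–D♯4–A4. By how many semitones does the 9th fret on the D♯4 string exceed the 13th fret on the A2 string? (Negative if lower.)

14 semitones

D♯4 at fret 9 → C5 (MIDI 72); A2 at fret 13 → A♯3 (MIDI 58).
72 − 58 = 14, so the two pitches are 14 semitones apart.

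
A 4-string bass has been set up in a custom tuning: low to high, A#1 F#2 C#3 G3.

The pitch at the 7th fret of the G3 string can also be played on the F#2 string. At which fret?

20

Fret 7 on G3 is MIDI 55 + 7 = 62 (D4). On the F#2 string (open MIDI 42), that pitch is 62 − 42 = fret 20.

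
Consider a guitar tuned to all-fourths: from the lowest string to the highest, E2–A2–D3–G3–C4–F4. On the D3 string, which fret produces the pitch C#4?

C#4 is 11 semitones above the open D3 (D–D#–E–F–…–B–C–C#), so it sits at fret 11.

11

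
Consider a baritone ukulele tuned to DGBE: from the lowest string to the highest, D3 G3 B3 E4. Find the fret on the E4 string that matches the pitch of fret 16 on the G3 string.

G3 at fret 16 is G3 + 16 semitones = B4.
The open E4 string is 9 semitones above the open G3, so the same pitch on the E4 string lies at fret 16 − 9 = 7.

7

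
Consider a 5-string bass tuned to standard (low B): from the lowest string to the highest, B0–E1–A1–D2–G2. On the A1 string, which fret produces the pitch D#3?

18

D#3 is 18 semitones above the open A1 (A–A#–B–C–…–C#–D–D#), so it sits at fret 18.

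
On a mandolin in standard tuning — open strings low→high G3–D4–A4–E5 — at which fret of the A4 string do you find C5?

3

C5 is 3 semitones above the open A4 (A–A#–B–C), so it sits at fret 3.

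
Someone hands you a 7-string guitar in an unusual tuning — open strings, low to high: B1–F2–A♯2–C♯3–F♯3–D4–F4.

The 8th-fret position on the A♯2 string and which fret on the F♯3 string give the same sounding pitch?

0

A♯2 at fret 8 is A♯2 + 8 semitones = F♯3.
The open F♯3 string is 8 semitones above the open A♯2, so the same pitch on the F♯3 string lies at fret 8 − 8 = 0.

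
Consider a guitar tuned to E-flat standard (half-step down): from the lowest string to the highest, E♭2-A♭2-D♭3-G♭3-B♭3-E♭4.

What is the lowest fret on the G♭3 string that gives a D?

8

From G♭3, count semitones up the chromatic scale until reaching D: Gb–G–Ab–A–Bb–B–C–Db–D — 8 steps.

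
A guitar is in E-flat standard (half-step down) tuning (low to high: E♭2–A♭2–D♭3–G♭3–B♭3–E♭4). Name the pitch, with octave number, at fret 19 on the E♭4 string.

E♭4 is MIDI 63. Adding 19 gives 82, which is B♭5.

B♭5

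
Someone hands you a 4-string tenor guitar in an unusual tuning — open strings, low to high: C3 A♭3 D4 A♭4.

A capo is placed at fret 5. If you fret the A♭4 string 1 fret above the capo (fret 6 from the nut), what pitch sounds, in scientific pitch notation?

The capo raises the open A♭4 by 5 semitones to D♭5; fretting 1 more gives A♭4 + 5 + 1 = A♭4 + 6 semitones = D5.

D5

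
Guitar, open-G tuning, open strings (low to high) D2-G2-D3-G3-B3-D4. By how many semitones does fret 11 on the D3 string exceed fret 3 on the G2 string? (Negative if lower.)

D3 at fret 11 → C#4 (MIDI 61); G2 at fret 3 → A#2 (MIDI 46).
61 − 46 = 15, so the two pitches are 15 semitones apart.

15 semitones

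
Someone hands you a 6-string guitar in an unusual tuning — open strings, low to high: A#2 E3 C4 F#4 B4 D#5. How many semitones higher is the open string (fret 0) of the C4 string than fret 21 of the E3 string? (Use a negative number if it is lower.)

-13 semitones

C4 at fret 0 → C4 (MIDI 60); E3 at fret 21 → C#5 (MIDI 73).
60 − 73 = -13, so the two pitches are 13 semitones apart.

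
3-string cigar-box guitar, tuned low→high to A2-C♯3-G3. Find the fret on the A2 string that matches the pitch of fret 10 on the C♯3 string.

14

Fret 10 on C♯3 is MIDI 49 + 10 = 59 (B3). On the A2 string (open MIDI 45), that pitch is 59 − 45 = fret 14.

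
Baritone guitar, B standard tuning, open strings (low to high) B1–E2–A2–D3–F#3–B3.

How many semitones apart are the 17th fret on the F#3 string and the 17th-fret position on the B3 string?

5 semitones

F#3 at fret 17 → B4 (MIDI 71); B3 at fret 17 → E5 (MIDI 76).
71 − 76 = -5, so the two pitches are 5 semitones apart, with E5 the higher.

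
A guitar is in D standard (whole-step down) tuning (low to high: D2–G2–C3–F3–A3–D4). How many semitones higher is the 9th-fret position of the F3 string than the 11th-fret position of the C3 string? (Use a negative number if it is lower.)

F3 at fret 9 → D4 (MIDI 62); C3 at fret 11 → B3 (MIDI 59).
62 − 59 = 3, so the two pitches are 3 semitones apart.

3 semitones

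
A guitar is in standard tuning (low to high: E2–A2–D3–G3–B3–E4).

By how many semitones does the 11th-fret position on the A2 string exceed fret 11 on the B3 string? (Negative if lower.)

-14 semitones

A2 at fret 11 → G#3 (MIDI 56); B3 at fret 11 → A#4 (MIDI 70).
56 − 70 = -14, so the two pitches are 14 semitones apart.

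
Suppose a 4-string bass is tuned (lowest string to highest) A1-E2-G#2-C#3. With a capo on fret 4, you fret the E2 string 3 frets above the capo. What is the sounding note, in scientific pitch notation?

B2

The capo raises the open E2 by 4 semitones to G#2; fretting 3 more gives E2 + 4 + 3 = E2 + 7 semitones = B2.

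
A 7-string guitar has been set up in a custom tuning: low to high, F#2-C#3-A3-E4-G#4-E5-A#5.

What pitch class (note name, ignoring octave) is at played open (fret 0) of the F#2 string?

Fret 0 is the open string itself, so the pitch is just F#.
(Equivalently spelled Gb.)

F#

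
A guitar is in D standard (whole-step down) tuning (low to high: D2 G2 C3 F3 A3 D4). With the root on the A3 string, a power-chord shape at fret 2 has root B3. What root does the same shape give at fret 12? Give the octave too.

Moving from fret 2 to fret 12 shifts the root by 10 semitones.
B3 up 10 semitones is A4.

A4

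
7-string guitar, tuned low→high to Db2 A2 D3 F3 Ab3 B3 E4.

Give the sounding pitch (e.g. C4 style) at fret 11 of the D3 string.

Db4

The open D3 string plus 11 semitones: D–Eb–E–F–…–B–C–Db.
The walk passes from B into C once, so the octave number goes from 3 to 4.
(Equivalently spelled C#4.)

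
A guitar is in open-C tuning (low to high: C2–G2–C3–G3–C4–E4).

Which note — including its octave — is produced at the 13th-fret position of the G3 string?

G3 is MIDI 55. Adding 13 gives 68, which is G#4.

G#4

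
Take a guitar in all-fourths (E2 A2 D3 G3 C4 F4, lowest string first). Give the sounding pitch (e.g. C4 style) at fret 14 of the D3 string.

Each fret is one semitone, so D3 + 14 = E4.

E4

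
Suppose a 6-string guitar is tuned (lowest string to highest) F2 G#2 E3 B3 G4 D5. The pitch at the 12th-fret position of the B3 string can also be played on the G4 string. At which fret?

4

B3 at fret 12 is B3 + 12 semitones = B4.
The open G4 string is 8 semitones above the open B3, so the same pitch on the G4 string lies at fret 12 − 8 = 4.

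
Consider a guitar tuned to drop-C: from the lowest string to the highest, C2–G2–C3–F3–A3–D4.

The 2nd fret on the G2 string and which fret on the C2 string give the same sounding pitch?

G2 at fret 2 is G2 + 2 semitones = A2.
The open C2 string is 7 semitones below the open G2, so the same pitch on the C2 string lies at fret 2 + 7 = 9.

9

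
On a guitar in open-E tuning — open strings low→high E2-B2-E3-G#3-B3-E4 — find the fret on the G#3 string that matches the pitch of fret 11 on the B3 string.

14

Fret 11 on B3 is MIDI 59 + 11 = 70 (A#4). On the G#3 string (open MIDI 56), that pitch is 70 − 56 = fret 14.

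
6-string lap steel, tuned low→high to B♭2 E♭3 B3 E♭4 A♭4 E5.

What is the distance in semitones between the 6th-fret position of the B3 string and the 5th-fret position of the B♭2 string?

14 semitones

B3 at fret 6 → F4 (MIDI 65); B♭2 at fret 5 → E♭3 (MIDI 51).
65 − 51 = 14, so the two pitches are 14 semitones apart, with F4 the higher.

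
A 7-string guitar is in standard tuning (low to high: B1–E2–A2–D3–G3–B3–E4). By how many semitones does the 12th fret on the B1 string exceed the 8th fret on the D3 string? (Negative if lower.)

-11 semitones

B1 at fret 12 → B2 (MIDI 47); D3 at fret 8 → A♯3 (MIDI 58).
47 − 58 = -11, so the two pitches are 11 semitones apart.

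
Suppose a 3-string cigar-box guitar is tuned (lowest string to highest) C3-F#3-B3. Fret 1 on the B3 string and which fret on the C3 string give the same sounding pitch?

12

B3 at fret 1 is B3 + 1 semitone = C4.
The open C3 string is 11 semitones below the open B3, so the same pitch on the C3 string lies at fret 1 + 11 = 12.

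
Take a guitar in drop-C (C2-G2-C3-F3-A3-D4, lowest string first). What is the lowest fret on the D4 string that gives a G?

5

From D4, count semitones up the chromatic scale until reaching G: D–D#–E–F–F#–G — 5 steps.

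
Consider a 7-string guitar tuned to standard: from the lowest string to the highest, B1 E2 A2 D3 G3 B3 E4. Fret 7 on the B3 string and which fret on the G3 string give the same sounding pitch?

Fret 7 on B3 is MIDI 59 + 7 = 66 (F♯4). On the G3 string (open MIDI 55), that pitch is 66 − 55 = fret 11.

11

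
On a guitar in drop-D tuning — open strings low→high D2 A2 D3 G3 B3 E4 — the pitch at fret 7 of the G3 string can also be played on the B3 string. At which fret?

3

G3 at fret 7 is G3 + 7 semitones = D4.
The open B3 string is 4 semitones above the open G3, so the same pitch on the B3 string lies at fret 7 − 4 = 3.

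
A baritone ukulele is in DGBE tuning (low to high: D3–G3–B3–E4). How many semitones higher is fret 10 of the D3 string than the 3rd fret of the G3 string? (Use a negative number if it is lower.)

2 semitones

D3 at fret 10 → C4 (MIDI 60); G3 at fret 3 → A♯3 (MIDI 58).
60 − 58 = 2, so the two pitches are 2 semitones apart.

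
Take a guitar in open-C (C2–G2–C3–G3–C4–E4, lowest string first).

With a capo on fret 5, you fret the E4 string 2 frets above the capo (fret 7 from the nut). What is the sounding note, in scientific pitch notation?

The capo raises the open E4 by 5 semitones to A4; fretting 2 more gives E4 + 5 + 2 = E4 + 7 semitones = B4.

B4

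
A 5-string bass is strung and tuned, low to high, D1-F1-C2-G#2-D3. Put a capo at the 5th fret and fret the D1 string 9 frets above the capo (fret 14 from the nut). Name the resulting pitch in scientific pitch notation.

The capo raises the open D1 by 5 semitones to G1; fretting 9 more gives D1 + 5 + 9 = D1 + 14 semitones = E2.

E2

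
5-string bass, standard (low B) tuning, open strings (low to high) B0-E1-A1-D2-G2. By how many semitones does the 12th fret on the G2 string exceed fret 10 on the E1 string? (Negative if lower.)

17 semitones

G2 at fret 12 → G3 (MIDI 55); E1 at fret 10 → D2 (MIDI 38).
55 − 38 = 17, so the two pitches are 17 semitones apart.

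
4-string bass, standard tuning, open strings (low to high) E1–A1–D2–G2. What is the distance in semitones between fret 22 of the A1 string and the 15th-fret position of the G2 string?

A1 at fret 22 → G3 (MIDI 55); G2 at fret 15 → A♯3 (MIDI 58).
55 − 58 = -3, so the two pitches are 3 semitones apart, with A♯3 the higher.

3 semitones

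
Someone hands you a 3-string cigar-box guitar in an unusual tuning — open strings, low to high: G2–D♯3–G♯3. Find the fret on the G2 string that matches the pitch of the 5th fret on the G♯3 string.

18

G♯3 at fret 5 is G♯3 + 5 semitones = C♯4.
The open G2 string is 13 semitones below the open G♯3, so the same pitch on the G2 string lies at fret 5 + 13 = 18.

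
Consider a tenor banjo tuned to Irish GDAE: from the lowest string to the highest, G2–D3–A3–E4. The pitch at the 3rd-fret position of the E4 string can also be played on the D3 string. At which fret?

17

E4 at fret 3 is E4 + 3 semitones = G4.
The open D3 string is 14 semitones below the open E4, so the same pitch on the D3 string lies at fret 3 + 14 = 17.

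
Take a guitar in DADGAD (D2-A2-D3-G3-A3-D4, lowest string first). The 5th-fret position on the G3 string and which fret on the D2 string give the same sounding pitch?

G3 at fret 5 is G3 + 5 semitones = C4.
The open D2 string is 17 semitones below the open G3, so the same pitch on the D2 string lies at fret 5 + 17 = 22.

22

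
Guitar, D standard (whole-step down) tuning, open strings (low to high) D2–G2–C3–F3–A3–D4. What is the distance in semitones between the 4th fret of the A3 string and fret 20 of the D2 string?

A3 at fret 4 → C#4 (MIDI 61); D2 at fret 20 → A#3 (MIDI 58).
61 − 58 = 3, so the two pitches are 3 semitones apart, with C#4 the higher.

3 semitones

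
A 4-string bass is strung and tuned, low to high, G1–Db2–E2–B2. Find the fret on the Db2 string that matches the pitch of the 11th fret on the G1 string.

G1 at fret 11 is G1 + 11 semitones = Gb2.
The open Db2 string is 6 semitones above the open G1, so the same pitch on the Db2 string lies at fret 11 − 6 = 5.

5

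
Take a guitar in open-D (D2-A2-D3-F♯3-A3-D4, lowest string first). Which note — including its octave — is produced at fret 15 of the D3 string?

F4

D3 is MIDI 50. Adding 15 gives 65, which is F4.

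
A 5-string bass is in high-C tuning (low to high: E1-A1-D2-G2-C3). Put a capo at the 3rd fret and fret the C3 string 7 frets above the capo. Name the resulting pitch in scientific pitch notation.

A♯3

The capo raises the open C3 by 3 semitones to D♯3; fretting 7 more gives C3 + 3 + 7 = C3 + 10 semitones = A♯3.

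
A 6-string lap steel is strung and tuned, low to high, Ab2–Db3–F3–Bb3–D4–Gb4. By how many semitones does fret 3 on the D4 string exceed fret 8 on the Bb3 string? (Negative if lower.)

D4 at fret 3 → F4 (MIDI 65); Bb3 at fret 8 → Gb4 (MIDI 66).
65 − 66 = -1, so the two pitches are 1 semitone apart.

-1 semitone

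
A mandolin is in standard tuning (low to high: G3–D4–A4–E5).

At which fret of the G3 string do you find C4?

C4 is 5 semitones above the open G3 (G–G#–A–A#–B–C), so it sits at fret 5.

5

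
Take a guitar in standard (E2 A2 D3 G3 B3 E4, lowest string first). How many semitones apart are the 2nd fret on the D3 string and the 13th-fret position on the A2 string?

6 semitones

D3 at fret 2 → E3 (MIDI 52); A2 at fret 13 → A♯3 (MIDI 58).
52 − 58 = -6, so the two pitches are 6 semitones apart, with A♯3 the higher.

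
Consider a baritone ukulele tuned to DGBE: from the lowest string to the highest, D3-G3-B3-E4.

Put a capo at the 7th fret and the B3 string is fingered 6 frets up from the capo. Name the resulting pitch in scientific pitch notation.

C5

The capo raises the open B3 by 7 semitones to F#4; fretting 6 more gives B3 + 7 + 6 = B3 + 13 semitones = C5.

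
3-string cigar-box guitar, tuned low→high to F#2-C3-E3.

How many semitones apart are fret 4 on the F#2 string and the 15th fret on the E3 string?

F#2 at fret 4 → A#2 (MIDI 46); E3 at fret 15 → G4 (MIDI 67).
46 − 67 = -21, so the two pitches are 21 semitones apart, with G4 the higher.

21 semitones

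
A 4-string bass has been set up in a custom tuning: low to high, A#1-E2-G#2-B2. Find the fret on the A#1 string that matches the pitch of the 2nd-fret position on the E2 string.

Fret 2 on E2 is MIDI 40 + 2 = 42 (F#2). On the A#1 string (open MIDI 34), that pitch is 42 − 34 = fret 8.

8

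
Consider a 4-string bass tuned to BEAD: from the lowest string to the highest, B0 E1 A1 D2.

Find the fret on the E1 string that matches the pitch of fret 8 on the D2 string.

18

D2 at fret 8 is D2 + 8 semitones = A♯2.
The open E1 string is 10 semitones below the open D2, so the same pitch on the E1 string lies at fret 8 + 10 = 18.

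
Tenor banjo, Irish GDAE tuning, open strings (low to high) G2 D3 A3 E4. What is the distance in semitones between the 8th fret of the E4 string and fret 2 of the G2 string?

27 semitones

E4 at fret 8 → C5 (MIDI 72); G2 at fret 2 → A2 (MIDI 45).
72 − 45 = 27, so the two pitches are 27 semitones apart, with C5 the higher.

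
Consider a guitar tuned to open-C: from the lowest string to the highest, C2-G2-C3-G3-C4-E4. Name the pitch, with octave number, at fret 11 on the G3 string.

G3 is MIDI 55. Adding 11 gives 66, which is F#4.
(Equivalently spelled Gb4.)

F#4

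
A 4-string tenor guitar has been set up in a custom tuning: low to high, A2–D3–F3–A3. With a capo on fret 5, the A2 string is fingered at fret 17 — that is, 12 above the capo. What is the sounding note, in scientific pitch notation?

The capo raises the open A2 by 5 semitones to D3; fretting 12 more gives A2 + 5 + 12 = A2 + 17 semitones = D4.

D4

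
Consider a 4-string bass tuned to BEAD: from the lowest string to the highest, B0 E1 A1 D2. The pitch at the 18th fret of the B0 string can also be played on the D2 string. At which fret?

3

Fret 18 on B0 is MIDI 23 + 18 = 41 (F2). On the D2 string (open MIDI 38), that pitch is 41 − 38 = fret 3.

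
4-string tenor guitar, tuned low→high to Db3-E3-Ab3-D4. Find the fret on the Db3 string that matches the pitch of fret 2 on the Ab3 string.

Ab3 at fret 2 is Ab3 + 2 semitones = Bb3.
The open Db3 string is 7 semitones below the open Ab3, so the same pitch on the Db3 string lies at fret 2 + 7 = 9.

9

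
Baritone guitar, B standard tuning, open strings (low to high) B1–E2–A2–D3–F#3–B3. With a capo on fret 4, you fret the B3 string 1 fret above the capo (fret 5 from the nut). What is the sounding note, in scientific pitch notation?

E4

The capo raises the open B3 by 4 semitones to D#4; fretting 1 more gives B3 + 4 + 1 = B3 + 5 semitones = E4.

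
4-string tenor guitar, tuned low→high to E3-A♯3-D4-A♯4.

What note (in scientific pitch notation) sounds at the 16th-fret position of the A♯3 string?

A♯3 is MIDI 58. Adding 16 gives 74, which is D5.

D5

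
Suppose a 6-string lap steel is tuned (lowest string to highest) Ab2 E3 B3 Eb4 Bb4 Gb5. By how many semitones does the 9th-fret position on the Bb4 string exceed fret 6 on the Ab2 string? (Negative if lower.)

29 semitones

Bb4 at fret 9 → G5 (MIDI 79); Ab2 at fret 6 → D3 (MIDI 50).
79 − 50 = 29, so the two pitches are 29 semitones apart.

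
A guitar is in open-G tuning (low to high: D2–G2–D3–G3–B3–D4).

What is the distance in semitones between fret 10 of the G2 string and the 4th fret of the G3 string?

6 semitones

G2 at fret 10 → F3 (MIDI 53); G3 at fret 4 → B3 (MIDI 59).
53 − 59 = -6, so the two pitches are 6 semitones apart, with B3 the higher.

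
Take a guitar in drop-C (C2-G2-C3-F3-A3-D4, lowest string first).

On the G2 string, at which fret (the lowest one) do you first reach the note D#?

8

From G2, count semitones up the chromatic scale until reaching D#: G–G#–A–A#–B–C–C#–D–D# — 8 steps.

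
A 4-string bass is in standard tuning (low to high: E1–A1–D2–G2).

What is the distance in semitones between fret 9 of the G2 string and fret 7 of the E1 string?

17 semitones

G2 at fret 9 → E3 (MIDI 52); E1 at fret 7 → B1 (MIDI 35).
52 − 35 = 17, so the two pitches are 17 semitones apart, with E3 the higher.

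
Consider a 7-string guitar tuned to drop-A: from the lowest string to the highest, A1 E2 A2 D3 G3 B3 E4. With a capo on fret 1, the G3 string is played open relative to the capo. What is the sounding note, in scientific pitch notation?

The capo raises the open G3 by 1 semitone to G#3; fretting 0 more gives G3 + 1 + 0 = G3 + 1 semitone = G#3.
(Also written Ab.)

G#3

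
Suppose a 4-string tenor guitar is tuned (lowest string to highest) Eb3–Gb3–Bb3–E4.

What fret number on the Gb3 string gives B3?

5

B3 is 5 semitones above the open Gb3 (Gb–G–Ab–A–Bb–B), so it sits at fret 5.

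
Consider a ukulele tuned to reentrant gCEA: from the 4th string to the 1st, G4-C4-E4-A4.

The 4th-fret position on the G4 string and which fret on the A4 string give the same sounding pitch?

Fret 4 on G4 is MIDI 67 + 4 = 71 (B4). On the A4 string (open MIDI 69), that pitch is 71 − 69 = fret 2.

2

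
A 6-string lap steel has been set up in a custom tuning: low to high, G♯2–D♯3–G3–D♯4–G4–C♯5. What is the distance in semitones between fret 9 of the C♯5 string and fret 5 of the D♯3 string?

26 semitones

C♯5 at fret 9 → A♯5 (MIDI 82); D♯3 at fret 5 → G♯3 (MIDI 56).
82 − 56 = 26, so the two pitches are 26 semitones apart, with A♯5 the higher.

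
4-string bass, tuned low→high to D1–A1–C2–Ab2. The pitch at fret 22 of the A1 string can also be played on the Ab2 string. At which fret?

11

Fret 22 on A1 is MIDI 33 + 22 = 55 (G3). On the Ab2 string (open MIDI 44), that pitch is 55 − 44 = fret 11.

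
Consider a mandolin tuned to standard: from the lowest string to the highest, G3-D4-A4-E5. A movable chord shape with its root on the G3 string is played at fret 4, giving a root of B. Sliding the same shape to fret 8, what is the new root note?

D#

Moving from fret 4 to fret 8 shifts the root by 4 semitones.
B up 4 semitones is D#.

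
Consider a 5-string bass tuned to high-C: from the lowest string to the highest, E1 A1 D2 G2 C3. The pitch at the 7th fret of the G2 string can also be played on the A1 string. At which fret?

17

Fret 7 on G2 is MIDI 43 + 7 = 50 (D3). On the A1 string (open MIDI 33), that pitch is 50 − 33 = fret 17.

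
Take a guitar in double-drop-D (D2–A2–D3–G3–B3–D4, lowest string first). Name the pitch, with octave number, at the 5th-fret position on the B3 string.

E4

The open B3 string plus 5 semitones: B–C–C#–D–D#–E.
The walk passes from B into C once, so the octave number goes from 3 to 4.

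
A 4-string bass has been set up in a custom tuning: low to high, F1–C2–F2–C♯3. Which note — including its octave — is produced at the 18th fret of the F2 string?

The open F2 string plus 18 semitones: F–F#–G–G#–…–A–A#–B.
The walk passes from B into C once, so the octave number goes from 2 to 3.

B3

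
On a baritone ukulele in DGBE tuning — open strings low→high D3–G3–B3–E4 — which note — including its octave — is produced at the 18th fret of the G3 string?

Each fret is one semitone, so G3 + 18 = C#5.

C#5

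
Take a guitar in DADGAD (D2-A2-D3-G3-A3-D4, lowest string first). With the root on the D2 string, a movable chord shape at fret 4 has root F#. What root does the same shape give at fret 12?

D

Moving from fret 4 to fret 12 shifts the root by 8 semitones.
F# up 8 semitones is D.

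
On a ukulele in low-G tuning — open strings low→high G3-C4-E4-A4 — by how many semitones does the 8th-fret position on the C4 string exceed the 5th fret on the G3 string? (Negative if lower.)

C4 at fret 8 → G♯4 (MIDI 68); G3 at fret 5 → C4 (MIDI 60).
68 − 60 = 8, so the two pitches are 8 semitones apart.

8 semitones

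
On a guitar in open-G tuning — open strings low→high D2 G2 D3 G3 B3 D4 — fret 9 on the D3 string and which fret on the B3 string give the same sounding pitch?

Fret 9 on D3 is MIDI 50 + 9 = 59 (B3). On the B3 string (open MIDI 59), that pitch is 59 − 59 = fret 0.

0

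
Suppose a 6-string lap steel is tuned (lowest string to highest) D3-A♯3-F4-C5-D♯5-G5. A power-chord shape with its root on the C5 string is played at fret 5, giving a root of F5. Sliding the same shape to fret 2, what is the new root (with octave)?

D5

Moving from fret 5 to fret 2 shifts the root by -3 semitones.
F5 down 3 semitones is D5.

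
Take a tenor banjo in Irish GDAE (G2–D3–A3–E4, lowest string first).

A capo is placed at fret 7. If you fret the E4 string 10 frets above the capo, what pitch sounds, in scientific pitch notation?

The capo raises the open E4 by 7 semitones to B4; fretting 10 more gives E4 + 7 + 10 = E4 + 17 semitones = A5.

A5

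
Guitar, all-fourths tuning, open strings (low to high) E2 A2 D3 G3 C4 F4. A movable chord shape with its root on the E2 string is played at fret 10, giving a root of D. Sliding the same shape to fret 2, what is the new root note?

F♯

Moving from fret 10 to fret 2 shifts the root by -8 semitones.
D down 8 semitones is F♯.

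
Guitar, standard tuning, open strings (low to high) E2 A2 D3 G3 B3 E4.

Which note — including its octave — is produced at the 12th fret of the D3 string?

D4

D3 is MIDI 50. Adding 12 gives 62, which is D4.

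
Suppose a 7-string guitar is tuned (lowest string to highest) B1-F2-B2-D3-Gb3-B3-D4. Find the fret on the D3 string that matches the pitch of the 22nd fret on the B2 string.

Fret 22 on B2 is MIDI 47 + 22 = 69 (A4). On the D3 string (open MIDI 50), that pitch is 69 − 50 = fret 19.

19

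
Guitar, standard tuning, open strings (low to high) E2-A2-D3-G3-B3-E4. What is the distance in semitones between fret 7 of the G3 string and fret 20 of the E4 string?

22 semitones

G3 at fret 7 → D4 (MIDI 62); E4 at fret 20 → C6 (MIDI 84).
62 − 84 = -22, so the two pitches are 22 semitones apart, with C6 the higher.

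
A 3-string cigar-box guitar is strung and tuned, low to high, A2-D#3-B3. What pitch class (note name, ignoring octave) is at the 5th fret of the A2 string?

A2 is MIDI 45. Adding 5 gives 50; 50 mod 12 = 2, i.e. D.

D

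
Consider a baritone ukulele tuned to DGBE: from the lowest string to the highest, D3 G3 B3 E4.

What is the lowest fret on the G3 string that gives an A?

From G3, count semitones up the chromatic scale until reaching A: G–G#–A — 2 steps.

2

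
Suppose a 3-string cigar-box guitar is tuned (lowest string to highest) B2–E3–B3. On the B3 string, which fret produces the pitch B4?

B4 is 12 semitones above the open B3 (B–C–C#–D–…–A–A#–B), so it sits at fret 12.

12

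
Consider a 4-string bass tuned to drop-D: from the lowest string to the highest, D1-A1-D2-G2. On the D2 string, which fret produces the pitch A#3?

A#3 is 20 semitones above the open D2 (D–D#–E–F–…–G#–A–A#), so it sits at fret 20.

20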